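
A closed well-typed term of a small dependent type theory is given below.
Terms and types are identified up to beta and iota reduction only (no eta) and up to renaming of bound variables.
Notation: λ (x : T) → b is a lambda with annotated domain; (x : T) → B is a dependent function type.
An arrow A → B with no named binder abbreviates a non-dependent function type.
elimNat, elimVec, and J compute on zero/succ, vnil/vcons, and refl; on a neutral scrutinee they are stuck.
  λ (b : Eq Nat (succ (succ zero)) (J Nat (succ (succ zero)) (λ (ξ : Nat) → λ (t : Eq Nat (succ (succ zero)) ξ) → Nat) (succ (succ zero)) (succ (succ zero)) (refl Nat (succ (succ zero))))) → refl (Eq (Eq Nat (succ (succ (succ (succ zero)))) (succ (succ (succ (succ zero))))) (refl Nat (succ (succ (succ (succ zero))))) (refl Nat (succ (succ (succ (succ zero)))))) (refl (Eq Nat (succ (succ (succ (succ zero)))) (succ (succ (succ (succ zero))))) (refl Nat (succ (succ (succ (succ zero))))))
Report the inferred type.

the term's type:
  Eq Nat (succ (succ zero)) (succ (succ zero)) → Eq (Eq (Eq Nat (succ (succ (succ (succ zero)))) (succ (succ (succ (succ zero))))) (refl Nat (succ (succ (succ (succ zero))))) (refl Nat (succ (succ (succ (succ zero)))))) (refl (Eq Nat (succ (succ (succ (succ zero)))) (succ (succ (succ (succ zero))))) (refl Nat (succ (succ (succ (succ zero)))))) (refl (Eq Nat (succ (succ (succ (succ zero)))) (succ (succ (succ (succ zero))))) (refl Nat (succ (succ (succ (succ zero))))))


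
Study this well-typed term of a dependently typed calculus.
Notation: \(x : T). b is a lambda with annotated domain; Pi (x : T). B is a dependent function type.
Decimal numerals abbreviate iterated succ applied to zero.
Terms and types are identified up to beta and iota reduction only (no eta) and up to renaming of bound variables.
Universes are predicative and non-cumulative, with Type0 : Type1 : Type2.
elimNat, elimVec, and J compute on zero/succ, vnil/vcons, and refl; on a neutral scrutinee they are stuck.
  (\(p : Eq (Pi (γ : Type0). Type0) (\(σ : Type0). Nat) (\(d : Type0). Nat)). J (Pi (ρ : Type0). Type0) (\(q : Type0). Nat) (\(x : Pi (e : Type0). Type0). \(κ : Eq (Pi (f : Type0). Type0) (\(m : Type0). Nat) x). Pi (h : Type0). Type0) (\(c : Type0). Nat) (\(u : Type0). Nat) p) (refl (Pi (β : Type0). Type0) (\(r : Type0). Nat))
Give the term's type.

inferred type:
  Pi (p : Type0). Type0


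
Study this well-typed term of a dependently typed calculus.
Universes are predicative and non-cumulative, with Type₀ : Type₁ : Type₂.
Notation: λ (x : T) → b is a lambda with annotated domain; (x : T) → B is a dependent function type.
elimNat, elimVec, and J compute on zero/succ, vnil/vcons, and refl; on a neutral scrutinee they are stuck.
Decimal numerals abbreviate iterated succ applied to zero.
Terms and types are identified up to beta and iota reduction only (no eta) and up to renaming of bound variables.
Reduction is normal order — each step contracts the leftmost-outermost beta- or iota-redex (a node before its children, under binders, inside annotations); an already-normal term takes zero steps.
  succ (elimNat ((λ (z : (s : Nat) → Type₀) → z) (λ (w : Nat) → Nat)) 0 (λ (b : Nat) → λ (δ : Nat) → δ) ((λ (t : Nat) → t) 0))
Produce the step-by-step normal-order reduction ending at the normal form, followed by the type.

reduction (normal order):
  succ (elimNat ((λ (z : (s : Nat) → Type₀) → z) (λ (w : Nat) → Nat)) 0 (λ (b : Nat) → λ (δ : Nat) → δ) ((λ (t : Nat) → t) 0))
  ~> succ (elimNat (λ (z : Nat) → Nat) 0 (λ (s : Nat) → λ (w : Nat) → w) ((λ (b : Nat) → b) 0))
  ~> succ (elimNat (λ (z : Nat) → Nat) 0 (λ (s : Nat) → λ (w : Nat) → w) 0)
  ~> 1
inferred type:
  Nat


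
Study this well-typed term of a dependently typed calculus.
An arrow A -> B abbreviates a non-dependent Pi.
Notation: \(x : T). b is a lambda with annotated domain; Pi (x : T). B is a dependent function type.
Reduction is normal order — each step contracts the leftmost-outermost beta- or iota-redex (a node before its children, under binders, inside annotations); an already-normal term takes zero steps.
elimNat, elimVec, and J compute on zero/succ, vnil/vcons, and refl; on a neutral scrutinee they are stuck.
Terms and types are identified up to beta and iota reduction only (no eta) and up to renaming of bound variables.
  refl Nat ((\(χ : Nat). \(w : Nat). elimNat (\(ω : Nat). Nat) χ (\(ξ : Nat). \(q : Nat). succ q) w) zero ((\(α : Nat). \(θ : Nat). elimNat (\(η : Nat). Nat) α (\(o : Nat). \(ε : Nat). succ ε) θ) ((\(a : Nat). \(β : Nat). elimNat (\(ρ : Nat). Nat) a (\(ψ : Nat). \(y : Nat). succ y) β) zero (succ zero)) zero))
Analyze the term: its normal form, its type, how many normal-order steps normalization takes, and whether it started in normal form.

normal form:
  refl Nat (succ zero)
the term's type:
  Eq Nat (succ zero) (succ zero)
steps to reach normal form (normal order): 15
started in normal form: no
first contracted redex: a beta-redex


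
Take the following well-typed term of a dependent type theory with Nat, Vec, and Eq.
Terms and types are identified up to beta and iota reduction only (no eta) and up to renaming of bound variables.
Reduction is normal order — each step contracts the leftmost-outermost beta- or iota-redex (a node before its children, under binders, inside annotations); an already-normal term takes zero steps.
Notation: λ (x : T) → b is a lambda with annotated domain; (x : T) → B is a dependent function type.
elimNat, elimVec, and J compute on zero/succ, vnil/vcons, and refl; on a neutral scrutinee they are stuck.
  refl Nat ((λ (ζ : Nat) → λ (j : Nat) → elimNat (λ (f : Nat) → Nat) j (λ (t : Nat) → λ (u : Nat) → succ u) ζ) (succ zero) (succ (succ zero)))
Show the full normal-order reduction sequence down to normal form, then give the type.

normal-order reduction sequence:
  refl Nat ((λ (ζ : Nat) → λ (j : Nat) → elimNat (λ (f : Nat) → Nat) j (λ (t : Nat) → λ (u : Nat) → succ u) ζ) (succ zero) (succ (succ zero)))
  ~> refl Nat ((λ (ζ : Nat) → elimNat (λ (j : Nat) → Nat) ζ (λ (f : Nat) → λ (t : Nat) → succ t) (succ zero)) (succ (succ zero)))
  ~> refl Nat (elimNat (λ (ζ : Nat) → Nat) (succ (succ zero)) (λ (j : Nat) → λ (f : Nat) → succ f) (succ zero))
  ~> refl Nat ((λ (ζ : Nat) → λ (j : Nat) → succ j) zero (elimNat (λ (f : Nat) → Nat) (succ (succ zero)) (λ (t : Nat) → λ (u : Nat) → succ u) zero))
  ~> refl Nat ((λ (ζ : Nat) → succ ζ) (elimNat (λ (j : Nat) → Nat) (succ (succ zero)) (λ (f : Nat) → λ (t : Nat) → succ t) zero))
  ~> refl Nat (succ (elimNat (λ (ζ : Nat) → Nat) (succ (succ zero)) (λ (j : Nat) → λ (f : Nat) → succ f) zero))
  ~> refl Nat (succ (succ (succ zero)))
type:
  Eq Nat (succ (succ (succ zero))) (succ (succ (succ zero)))


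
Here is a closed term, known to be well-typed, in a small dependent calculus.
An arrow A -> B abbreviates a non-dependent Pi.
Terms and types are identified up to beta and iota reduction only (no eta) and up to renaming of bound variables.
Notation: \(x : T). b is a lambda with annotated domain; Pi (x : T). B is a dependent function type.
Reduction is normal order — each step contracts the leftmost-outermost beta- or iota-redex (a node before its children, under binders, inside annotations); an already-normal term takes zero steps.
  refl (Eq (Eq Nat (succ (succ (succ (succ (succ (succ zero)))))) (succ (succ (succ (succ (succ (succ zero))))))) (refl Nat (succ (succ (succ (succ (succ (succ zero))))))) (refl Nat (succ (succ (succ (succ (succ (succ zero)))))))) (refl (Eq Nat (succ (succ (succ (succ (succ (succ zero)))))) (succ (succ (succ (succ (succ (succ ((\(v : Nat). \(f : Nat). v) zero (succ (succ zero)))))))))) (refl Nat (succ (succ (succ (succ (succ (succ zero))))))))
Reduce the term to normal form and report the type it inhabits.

reduced normal form:
  refl (Eq (Eq Nat (succ (succ (succ (succ (succ (succ zero)))))) (succ (succ (succ (succ (succ (succ zero))))))) (refl Nat (succ (succ (succ (succ (succ (succ zero))))))) (refl Nat (succ (succ (succ (succ (succ (succ zero)))))))) (refl (Eq Nat (succ (succ (succ (succ (succ (succ zero)))))) (succ (succ (succ (succ (succ (succ zero))))))) (refl Nat (succ (succ (succ (succ (succ (succ zero))))))))
the term's type:
  Eq (Eq (Eq Nat (succ (succ (succ (succ (succ (succ zero)))))) (succ (succ (succ (succ (succ (succ zero))))))) (refl Nat (succ (succ (succ (succ (succ (succ zero))))))) (refl Nat (succ (succ (succ (succ (succ (succ zero)))))))) (refl (Eq Nat (succ (succ (succ (succ (succ (succ zero)))))) (succ (succ (succ (succ (succ (succ zero))))))) (refl Nat (succ (succ (succ (succ (succ (succ zero)))))))) (refl (Eq Nat (succ (succ (succ (succ (succ (succ zero)))))) (succ (succ (succ (succ (succ (succ zero))))))) (refl Nat (succ (succ (succ (succ (succ (succ zero))))))))


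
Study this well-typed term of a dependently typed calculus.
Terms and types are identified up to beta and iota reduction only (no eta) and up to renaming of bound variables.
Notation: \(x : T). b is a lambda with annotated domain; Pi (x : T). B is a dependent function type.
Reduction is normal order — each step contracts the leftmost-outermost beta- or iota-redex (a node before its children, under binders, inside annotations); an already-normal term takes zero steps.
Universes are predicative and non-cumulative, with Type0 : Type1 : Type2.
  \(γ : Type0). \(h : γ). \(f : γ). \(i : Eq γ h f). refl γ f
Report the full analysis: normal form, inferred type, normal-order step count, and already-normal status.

normal form:
  \(γ : Type0). \(h : γ). \(f : γ). \(i : Eq γ h f). refl γ f
the term's type:
  Pi (γ : Type0). Pi (h : γ). Pi (f : γ). Pi (i : Eq γ h f). Eq γ f f
reduction steps (normal order): 0
already normal: yes


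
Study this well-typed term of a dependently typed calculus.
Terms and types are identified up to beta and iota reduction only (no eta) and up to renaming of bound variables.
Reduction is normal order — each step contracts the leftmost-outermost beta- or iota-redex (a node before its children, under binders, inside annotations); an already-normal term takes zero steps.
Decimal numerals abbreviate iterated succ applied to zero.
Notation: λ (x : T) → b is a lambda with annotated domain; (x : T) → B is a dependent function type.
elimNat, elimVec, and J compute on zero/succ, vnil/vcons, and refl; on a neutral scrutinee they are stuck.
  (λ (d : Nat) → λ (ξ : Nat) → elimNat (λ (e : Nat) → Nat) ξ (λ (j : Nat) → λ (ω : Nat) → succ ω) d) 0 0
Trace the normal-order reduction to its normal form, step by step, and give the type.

reduction (normal order):
  (λ (d : Nat) → λ (ξ : Nat) → elimNat (λ (e : Nat) → Nat) ξ (λ (j : Nat) → λ (ω : Nat) → succ ω) d) 0 0
  ~> (λ (d : Nat) → elimNat (λ (ξ : Nat) → Nat) d (λ (e : Nat) → λ (j : Nat) → succ j) 0) 0
  ~> elimNat (λ (d : Nat) → Nat) 0 (λ (ξ : Nat) → λ (e : Nat) → succ e) 0
  ~> 0
inferred type:
  Nat


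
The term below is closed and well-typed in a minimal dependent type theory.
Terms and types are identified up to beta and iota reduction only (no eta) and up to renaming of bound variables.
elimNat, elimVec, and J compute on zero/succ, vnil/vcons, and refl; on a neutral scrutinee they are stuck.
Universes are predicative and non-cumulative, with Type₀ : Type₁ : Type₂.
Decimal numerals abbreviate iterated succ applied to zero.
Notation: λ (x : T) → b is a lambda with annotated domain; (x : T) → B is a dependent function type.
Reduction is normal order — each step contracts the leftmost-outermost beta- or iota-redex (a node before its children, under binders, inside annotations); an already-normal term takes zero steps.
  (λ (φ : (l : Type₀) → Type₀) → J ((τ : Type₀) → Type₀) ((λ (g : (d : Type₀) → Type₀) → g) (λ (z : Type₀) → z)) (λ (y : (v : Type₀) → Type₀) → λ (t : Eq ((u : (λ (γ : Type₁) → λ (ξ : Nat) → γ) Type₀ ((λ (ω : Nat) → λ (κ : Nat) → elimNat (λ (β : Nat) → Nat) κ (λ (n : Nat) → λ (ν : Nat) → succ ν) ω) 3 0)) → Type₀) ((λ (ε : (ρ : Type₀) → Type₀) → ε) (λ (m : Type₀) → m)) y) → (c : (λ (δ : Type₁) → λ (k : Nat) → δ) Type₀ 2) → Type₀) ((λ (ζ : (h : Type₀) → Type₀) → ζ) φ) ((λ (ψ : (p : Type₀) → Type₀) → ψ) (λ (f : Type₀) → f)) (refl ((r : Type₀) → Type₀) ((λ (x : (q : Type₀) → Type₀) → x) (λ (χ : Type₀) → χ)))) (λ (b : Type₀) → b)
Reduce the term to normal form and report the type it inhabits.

normal form:
  λ (φ : Type₀) → φ
the term's type:
  (φ : Type₀) → Type₀
observation: 3 normal-order steps normalize the term, beginning with a beta-redex.


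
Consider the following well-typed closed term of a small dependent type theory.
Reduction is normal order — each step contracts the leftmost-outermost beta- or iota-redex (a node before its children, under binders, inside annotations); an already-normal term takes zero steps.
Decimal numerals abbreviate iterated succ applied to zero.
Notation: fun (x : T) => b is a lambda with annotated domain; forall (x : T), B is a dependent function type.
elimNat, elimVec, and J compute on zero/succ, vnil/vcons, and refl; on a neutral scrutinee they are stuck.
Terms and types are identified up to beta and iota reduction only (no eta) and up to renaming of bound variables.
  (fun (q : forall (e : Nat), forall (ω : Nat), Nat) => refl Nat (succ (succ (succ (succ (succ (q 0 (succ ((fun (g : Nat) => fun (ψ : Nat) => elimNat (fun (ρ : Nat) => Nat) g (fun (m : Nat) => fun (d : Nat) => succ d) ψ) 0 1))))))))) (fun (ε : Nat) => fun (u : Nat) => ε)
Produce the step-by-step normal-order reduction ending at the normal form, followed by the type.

reduction (normal order):
  (fun (q : forall (e : Nat), forall (ω : Nat), Nat) => refl Nat (succ (succ (succ (succ (succ (q 0 (succ ((fun (g : Nat) => fun (ψ : Nat) => elimNat (fun (ρ : Nat) => Nat) g (fun (m : Nat) => fun (d : Nat) => succ d) ψ) 0 1))))))))) (fun (ε : Nat) => fun (u : Nat) => ε)
  ~> refl Nat (succ (succ (succ (succ (succ ((fun (q : Nat) => fun (e : Nat) => q) 0 (succ ((fun (ω : Nat) => fun (g : Nat) => elimNat (fun (ψ : Nat) => Nat) ω (fun (ρ : Nat) => fun (m : Nat) => succ m) g) 0 1))))))))
  ~> refl Nat (succ (succ (succ (succ (succ ((fun (q : Nat) => 0) (succ ((fun (e : Nat) => fun (ω : Nat) => elimNat (fun (g : Nat) => Nat) e (fun (ψ : Nat) => fun (ρ : Nat) => succ ρ) ω) 0 1))))))))
  ~> refl Nat 5
the term's type:
  Eq Nat 5 5


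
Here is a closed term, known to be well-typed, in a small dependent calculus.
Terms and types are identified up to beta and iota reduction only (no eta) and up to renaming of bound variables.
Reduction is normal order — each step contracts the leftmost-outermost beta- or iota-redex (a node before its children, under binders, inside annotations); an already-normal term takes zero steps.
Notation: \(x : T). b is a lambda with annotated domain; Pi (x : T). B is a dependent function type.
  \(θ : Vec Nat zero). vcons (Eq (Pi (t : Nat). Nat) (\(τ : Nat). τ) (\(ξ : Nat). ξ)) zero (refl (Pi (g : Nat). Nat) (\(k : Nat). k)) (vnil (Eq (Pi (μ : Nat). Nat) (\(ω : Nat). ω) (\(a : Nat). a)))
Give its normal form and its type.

reduced normal form:
  \(θ : Vec Nat zero). vcons (Eq (Pi (t : Nat). Nat) (\(τ : Nat). τ) (\(ξ : Nat). ξ)) zero (refl (Pi (g : Nat). Nat) (\(k : Nat). k)) (vnil (Eq (Pi (μ : Nat). Nat) (\(ω : Nat). ω) (\(a : Nat). a)))
type:
  Pi (θ : Vec Nat zero). Vec (Eq (Pi (t : Nat). Nat) (\(τ : Nat). τ) (\(ξ : Nat). ξ)) (succ zero)
observation: the term is already in normal form.


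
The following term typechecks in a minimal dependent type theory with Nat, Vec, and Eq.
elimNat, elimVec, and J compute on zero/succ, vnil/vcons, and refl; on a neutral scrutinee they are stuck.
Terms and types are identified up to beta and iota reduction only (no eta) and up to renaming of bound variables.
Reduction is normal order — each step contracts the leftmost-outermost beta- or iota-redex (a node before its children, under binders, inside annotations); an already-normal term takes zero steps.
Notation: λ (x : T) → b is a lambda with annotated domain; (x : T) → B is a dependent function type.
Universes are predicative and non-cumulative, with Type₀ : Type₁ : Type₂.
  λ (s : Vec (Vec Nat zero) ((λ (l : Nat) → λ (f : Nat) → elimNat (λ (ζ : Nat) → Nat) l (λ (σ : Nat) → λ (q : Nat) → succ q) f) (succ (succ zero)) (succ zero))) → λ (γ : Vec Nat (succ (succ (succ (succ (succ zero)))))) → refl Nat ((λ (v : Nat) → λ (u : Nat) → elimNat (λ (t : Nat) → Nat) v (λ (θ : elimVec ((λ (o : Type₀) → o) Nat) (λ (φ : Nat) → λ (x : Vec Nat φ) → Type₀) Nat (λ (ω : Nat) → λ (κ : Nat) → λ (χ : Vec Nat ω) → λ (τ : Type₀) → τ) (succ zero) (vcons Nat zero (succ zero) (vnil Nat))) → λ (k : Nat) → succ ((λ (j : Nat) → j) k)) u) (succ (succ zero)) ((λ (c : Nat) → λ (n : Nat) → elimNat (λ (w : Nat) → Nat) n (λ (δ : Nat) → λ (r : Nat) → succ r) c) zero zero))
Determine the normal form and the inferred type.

normal form:
  λ (s : Vec (Vec Nat zero) (succ (succ (succ zero)))) → λ (l : Vec Nat (succ (succ (succ (succ (succ zero)))))) → refl Nat (succ (succ zero))
type:
  (s : Vec (Vec Nat zero) (succ (succ (succ zero)))) → (l : Vec Nat (succ (succ (succ (succ (succ zero)))))) → Eq Nat (succ (succ zero)) (succ (succ zero))
observation: 19 normal-order steps separate the term from its normal form.


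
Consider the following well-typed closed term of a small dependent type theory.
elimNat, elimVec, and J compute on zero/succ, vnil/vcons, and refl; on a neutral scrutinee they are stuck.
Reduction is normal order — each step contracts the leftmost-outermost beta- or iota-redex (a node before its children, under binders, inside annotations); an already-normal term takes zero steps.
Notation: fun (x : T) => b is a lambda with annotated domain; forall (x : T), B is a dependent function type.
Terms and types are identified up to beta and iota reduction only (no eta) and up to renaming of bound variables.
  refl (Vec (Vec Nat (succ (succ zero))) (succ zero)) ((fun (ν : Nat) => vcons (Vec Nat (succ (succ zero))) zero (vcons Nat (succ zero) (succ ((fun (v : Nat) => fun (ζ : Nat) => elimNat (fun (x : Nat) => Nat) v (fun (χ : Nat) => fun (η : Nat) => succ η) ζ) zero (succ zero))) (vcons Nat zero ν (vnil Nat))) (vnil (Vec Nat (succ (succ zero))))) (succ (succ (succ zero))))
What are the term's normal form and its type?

reduced normal form:
  refl (Vec (Vec Nat (succ (succ zero))) (succ zero)) (vcons (Vec Nat (succ (succ zero))) zero (vcons Nat (succ zero) (succ (succ zero)) (vcons Nat zero (succ (succ (succ zero))) (vnil Nat))) (vnil (Vec Nat (succ (succ zero)))))
type:
  Eq (Vec (Vec Nat (succ (succ zero))) (succ zero)) (vcons (Vec Nat (succ (succ zero))) zero (vcons Nat (succ zero) (succ (succ zero)) (vcons Nat zero (succ (succ (succ zero))) (vnil Nat))) (vnil (Vec Nat (succ (succ zero))))) (vcons (Vec Nat (succ (succ zero))) zero (vcons Nat (succ zero) (succ (succ zero)) (vcons Nat zero (succ (succ (succ zero))) (vnil Nat))) (vnil (Vec Nat (succ (succ zero)))))


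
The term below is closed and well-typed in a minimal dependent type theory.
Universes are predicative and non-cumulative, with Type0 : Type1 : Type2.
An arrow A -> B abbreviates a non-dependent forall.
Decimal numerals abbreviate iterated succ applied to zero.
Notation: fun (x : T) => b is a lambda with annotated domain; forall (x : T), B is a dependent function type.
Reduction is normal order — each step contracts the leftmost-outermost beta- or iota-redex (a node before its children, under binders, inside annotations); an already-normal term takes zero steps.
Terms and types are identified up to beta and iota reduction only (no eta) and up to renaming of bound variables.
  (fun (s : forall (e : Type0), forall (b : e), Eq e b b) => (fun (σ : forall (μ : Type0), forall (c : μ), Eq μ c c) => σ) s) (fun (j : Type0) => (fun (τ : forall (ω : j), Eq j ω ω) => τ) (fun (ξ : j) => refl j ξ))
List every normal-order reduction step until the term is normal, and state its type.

normal-order reduction:
  (fun (s : forall (e : Type0), forall (b : e), Eq e b b) => (fun (σ : forall (μ : Type0), forall (c : μ), Eq μ c c) => σ) s) (fun (j : Type0) => (fun (τ : forall (ω : j), Eq j ω ω) => τ) (fun (ξ : j) => refl j ξ))
  ~> (fun (s : forall (e : Type0), forall (b : e), Eq e b b) => s) (fun (σ : Type0) => (fun (μ : forall (c : σ), Eq σ c c) => μ) (fun (j : σ) => refl σ j))
  ~> fun (s : Type0) => (fun (e : forall (b : s), Eq s b b) => e) (fun (σ : s) => refl s σ)
  ~> fun (s : Type0) => fun (e : s) => refl s e
type:
  forall (s : Type0), forall (e : s), Eq s e e


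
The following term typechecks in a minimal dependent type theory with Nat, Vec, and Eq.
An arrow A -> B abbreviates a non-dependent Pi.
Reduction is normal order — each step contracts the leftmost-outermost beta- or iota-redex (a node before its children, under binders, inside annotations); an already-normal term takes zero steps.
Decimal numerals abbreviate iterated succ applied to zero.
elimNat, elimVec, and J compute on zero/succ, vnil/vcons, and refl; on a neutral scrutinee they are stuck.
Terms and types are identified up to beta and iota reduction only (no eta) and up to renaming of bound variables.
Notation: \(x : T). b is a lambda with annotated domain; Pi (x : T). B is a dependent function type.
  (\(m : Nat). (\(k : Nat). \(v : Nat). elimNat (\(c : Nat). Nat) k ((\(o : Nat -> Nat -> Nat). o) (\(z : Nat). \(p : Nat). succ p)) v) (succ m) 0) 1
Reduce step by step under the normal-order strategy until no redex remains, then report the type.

normal-order reduction:
  (\(m : Nat). (\(k : Nat). \(v : Nat). elimNat (\(c : Nat). Nat) k ((\(o : Nat -> Nat -> Nat). o) (\(z : Nat). \(p : Nat). succ p)) v) (succ m) 0) 1
  ~> (\(m : Nat). \(k : Nat). elimNat (\(v : Nat). Nat) m ((\(c : Nat -> Nat -> Nat). c) (\(o : Nat). \(z : Nat). succ z)) k) 2 0
  ~> (\(m : Nat). elimNat (\(k : Nat). Nat) 2 ((\(v : Nat -> Nat -> Nat). v) (\(c : Nat). \(o : Nat). succ o)) m) 0
  ~> elimNat (\(m : Nat). Nat) 2 ((\(k : Nat -> Nat -> Nat). k) (\(v : Nat). \(c : Nat). succ c)) 0
  ~> 2
the term's type:
  Nat


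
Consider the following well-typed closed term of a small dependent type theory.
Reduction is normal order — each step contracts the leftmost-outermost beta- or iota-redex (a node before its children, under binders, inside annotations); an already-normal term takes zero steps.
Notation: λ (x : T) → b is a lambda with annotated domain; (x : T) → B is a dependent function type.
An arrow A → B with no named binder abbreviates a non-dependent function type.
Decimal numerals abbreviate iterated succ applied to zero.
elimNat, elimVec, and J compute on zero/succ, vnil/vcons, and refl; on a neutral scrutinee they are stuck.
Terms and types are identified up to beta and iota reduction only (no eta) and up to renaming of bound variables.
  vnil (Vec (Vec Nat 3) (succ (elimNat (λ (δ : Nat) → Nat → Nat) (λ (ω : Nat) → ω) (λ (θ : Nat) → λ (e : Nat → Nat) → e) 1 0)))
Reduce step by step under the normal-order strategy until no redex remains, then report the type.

normal-order reduction sequence:
  vnil (Vec (Vec Nat 3) (succ (elimNat (λ (δ : Nat) → Nat → Nat) (λ (ω : Nat) → ω) (λ (θ : Nat) → λ (e : Nat → Nat) → e) 1 0)))
  ~> vnil (Vec (Vec Nat 3) (succ ((λ (δ : Nat) → λ (ω : Nat → Nat) → ω) 0 (elimNat (λ (θ : Nat) → Nat → Nat) (λ (e : Nat) → e) (λ (g : Nat) → λ (b : Nat → Nat) → b) 0) 0)))
  ~> vnil (Vec (Vec Nat 3) (succ ((λ (δ : Nat → Nat) → δ) (elimNat (λ (ω : Nat) → Nat → Nat) (λ (θ : Nat) → θ) (λ (e : Nat) → λ (g : Nat → Nat) → g) 0) 0)))
  ~> vnil (Vec (Vec Nat 3) (succ (elimNat (λ (δ : Nat) → Nat → Nat) (λ (ω : Nat) → ω) (λ (θ : Nat) → λ (e : Nat → Nat) → e) 0 0)))
  ~> vnil (Vec (Vec Nat 3) (succ ((λ (δ : Nat) → δ) 0)))
  ~> vnil (Vec (Vec Nat 3) 1)
type:
  Vec (Vec (Vec Nat 3) 1) 0


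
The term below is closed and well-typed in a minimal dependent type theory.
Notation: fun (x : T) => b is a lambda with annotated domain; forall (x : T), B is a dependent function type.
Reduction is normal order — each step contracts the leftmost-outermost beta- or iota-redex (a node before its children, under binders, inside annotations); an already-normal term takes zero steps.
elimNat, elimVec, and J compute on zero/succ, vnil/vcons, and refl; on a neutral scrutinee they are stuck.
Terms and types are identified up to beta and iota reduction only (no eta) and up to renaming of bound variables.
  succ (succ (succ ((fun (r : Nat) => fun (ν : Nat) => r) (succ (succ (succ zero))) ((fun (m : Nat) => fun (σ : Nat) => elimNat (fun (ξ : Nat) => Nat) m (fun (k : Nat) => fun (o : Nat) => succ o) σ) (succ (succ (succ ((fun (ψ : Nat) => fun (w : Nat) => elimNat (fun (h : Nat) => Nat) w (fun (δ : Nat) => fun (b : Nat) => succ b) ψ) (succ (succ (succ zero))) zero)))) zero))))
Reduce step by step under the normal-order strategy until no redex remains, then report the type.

reduction (normal order):
  succ (succ (succ ((fun (r : Nat) => fun (ν : Nat) => r) (succ (succ (succ zero))) ((fun (m : Nat) => fun (σ : Nat) => elimNat (fun (ξ : Nat) => Nat) m (fun (k : Nat) => fun (o : Nat) => succ o) σ) (succ (succ (succ ((fun (ψ : Nat) => fun (w : Nat) => elimNat (fun (h : Nat) => Nat) w (fun (δ : Nat) => fun (b : Nat) => succ b) ψ) (succ (succ (succ zero))) zero)))) zero))))
  ~> succ (succ (succ ((fun (r : Nat) => succ (succ (succ zero))) ((fun (ν : Nat) => fun (m : Nat) => elimNat (fun (σ : Nat) => Nat) ν (fun (ξ : Nat) => fun (k : Nat) => succ k) m) (succ (succ (succ ((fun (o : Nat) => fun (ψ : Nat) => elimNat (fun (w : Nat) => Nat) ψ (fun (h : Nat) => fun (δ : Nat) => succ δ) o) (succ (succ (succ zero))) zero)))) zero))))
  ~> succ (succ (succ (succ (succ (succ zero)))))
inferred type:
  Nat


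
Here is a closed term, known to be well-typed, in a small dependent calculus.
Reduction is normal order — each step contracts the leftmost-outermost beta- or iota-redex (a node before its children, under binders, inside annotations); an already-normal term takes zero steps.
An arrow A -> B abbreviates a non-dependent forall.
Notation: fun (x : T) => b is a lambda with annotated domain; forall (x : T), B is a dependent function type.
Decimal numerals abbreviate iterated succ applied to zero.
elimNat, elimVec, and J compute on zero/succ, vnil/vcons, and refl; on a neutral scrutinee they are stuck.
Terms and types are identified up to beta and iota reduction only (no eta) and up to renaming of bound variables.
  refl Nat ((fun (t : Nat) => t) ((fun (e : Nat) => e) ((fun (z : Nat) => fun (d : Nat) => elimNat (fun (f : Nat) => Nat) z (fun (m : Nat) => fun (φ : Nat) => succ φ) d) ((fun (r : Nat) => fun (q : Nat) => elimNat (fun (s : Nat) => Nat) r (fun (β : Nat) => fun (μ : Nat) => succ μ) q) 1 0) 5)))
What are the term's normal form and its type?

reduced normal form:
  refl Nat 6
the term's type:
  Eq Nat 6 6


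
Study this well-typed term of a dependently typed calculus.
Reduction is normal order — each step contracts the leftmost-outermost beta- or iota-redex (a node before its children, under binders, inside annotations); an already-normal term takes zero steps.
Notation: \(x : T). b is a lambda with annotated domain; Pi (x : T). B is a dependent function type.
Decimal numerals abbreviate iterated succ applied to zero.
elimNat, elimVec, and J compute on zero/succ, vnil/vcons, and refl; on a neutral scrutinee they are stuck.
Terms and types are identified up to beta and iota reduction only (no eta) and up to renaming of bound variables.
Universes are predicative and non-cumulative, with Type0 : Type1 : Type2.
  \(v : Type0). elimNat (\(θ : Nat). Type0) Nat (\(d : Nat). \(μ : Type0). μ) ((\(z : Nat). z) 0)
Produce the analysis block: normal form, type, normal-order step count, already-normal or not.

normal form:
  \(v : Type0). Nat
type:
  Pi (v : Type0). Type0
steps to reach normal form (normal order): 2
already normal: no
first contracted redex: a beta-redex


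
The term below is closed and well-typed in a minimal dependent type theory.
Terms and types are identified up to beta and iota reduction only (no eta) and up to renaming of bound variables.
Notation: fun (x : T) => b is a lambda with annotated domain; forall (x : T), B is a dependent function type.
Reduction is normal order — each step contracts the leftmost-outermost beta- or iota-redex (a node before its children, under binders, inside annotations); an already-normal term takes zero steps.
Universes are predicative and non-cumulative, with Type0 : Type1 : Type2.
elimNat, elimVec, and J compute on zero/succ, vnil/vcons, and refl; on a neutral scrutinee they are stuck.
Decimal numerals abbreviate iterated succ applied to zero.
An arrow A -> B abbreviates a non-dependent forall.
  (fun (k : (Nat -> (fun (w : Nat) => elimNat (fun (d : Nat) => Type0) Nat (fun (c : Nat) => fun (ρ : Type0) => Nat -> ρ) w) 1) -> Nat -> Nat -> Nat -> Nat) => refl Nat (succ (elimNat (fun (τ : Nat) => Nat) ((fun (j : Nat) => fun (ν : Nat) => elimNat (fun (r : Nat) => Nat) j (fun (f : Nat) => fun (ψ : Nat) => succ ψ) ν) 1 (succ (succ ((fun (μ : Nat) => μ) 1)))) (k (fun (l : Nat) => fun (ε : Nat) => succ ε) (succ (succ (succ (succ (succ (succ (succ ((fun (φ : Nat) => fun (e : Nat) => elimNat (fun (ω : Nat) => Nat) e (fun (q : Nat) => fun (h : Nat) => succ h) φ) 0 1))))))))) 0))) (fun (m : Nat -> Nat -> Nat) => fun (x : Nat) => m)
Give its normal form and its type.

resulting normal form:
  refl Nat 5
the term's type:
  Eq Nat 5 5


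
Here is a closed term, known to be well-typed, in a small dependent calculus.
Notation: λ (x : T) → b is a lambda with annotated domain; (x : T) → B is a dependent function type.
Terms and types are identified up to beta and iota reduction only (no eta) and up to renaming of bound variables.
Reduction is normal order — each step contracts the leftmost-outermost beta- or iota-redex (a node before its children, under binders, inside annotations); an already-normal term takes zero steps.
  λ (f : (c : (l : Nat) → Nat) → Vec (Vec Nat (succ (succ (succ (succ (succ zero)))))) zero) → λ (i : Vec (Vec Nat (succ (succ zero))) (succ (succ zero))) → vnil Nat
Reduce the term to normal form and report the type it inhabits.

reduced normal form:
  λ (f : (c : (l : Nat) → Nat) → Vec (Vec Nat (succ (succ (succ (succ (succ zero)))))) zero) → λ (i : Vec (Vec Nat (succ (succ zero))) (succ (succ zero))) → vnil Nat
type:
  (f : (c : (l : Nat) → Nat) → Vec (Vec Nat (succ (succ (succ (succ (succ zero)))))) zero) → (i : Vec (Vec Nat (succ (succ zero))) (succ (succ zero))) → Vec Nat zero
observation: no redex remains anywhere in the term; it is its own normal form.


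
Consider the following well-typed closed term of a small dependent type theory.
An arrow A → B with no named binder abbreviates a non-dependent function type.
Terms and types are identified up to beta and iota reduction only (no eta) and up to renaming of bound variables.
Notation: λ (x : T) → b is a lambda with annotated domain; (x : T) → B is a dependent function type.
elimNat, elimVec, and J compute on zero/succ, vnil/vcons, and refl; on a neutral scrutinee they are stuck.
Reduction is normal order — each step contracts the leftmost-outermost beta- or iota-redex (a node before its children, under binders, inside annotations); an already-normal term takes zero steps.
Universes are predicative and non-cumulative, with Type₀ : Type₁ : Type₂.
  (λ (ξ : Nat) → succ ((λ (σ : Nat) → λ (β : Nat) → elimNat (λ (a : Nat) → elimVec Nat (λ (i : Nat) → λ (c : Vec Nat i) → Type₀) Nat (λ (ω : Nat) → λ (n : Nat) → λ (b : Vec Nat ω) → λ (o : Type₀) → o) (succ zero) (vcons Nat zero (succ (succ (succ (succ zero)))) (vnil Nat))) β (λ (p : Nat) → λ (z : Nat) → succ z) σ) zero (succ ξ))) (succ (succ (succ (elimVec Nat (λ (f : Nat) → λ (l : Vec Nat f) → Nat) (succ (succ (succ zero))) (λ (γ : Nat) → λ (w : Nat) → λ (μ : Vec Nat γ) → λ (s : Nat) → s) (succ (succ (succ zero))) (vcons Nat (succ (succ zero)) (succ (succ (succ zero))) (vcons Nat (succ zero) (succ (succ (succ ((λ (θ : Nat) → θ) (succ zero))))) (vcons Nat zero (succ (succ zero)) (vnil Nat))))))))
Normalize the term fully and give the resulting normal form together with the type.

reduced normal form:
  succ (succ (succ (succ (succ (succ (succ (succ zero)))))))
the term's type:
  Nat


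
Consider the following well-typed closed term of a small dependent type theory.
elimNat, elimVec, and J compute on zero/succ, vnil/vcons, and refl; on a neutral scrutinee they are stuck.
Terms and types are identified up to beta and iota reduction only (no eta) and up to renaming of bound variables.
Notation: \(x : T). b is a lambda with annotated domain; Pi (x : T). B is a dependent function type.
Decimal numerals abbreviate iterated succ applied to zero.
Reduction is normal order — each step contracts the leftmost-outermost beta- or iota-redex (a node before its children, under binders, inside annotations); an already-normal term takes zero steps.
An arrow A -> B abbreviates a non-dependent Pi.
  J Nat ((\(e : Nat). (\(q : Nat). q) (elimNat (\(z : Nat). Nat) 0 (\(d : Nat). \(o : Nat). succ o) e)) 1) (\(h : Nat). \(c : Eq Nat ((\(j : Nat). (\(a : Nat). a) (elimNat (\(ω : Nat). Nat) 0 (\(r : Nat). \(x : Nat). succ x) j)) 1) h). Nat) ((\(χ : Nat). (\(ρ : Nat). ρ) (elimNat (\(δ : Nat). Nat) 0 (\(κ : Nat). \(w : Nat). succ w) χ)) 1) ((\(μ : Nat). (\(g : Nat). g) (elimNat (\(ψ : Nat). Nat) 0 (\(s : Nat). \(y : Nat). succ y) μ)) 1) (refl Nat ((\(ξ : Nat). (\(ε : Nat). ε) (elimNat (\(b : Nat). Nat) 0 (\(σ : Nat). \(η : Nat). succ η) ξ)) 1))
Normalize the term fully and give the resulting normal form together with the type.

resulting normal form:
  1
inferred type:
  Nat
observation: contracting a J iota-redex first, the term normalizes in 7 steps.


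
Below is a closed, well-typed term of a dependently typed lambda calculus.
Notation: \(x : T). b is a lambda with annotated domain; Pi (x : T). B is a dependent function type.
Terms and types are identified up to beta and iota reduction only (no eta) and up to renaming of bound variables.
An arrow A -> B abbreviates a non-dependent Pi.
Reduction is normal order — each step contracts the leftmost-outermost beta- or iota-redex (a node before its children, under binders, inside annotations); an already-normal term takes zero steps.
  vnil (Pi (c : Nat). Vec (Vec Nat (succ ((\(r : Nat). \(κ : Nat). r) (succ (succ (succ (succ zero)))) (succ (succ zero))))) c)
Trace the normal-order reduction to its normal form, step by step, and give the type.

normal-order reduction:
  vnil (Pi (c : Nat). Vec (Vec Nat (succ ((\(r : Nat). \(κ : Nat). r) (succ (succ (succ (succ zero)))) (succ (succ zero))))) c)
  ~> vnil (Pi (c : Nat). Vec (Vec Nat (succ ((\(r : Nat). succ (succ (succ (succ zero)))) (succ (succ zero))))) c)
  ~> vnil (Pi (c : Nat). Vec (Vec Nat (succ (succ (succ (succ (succ zero)))))) c)
the term's type:
  Vec (Pi (c : Nat). Vec (Vec Nat (succ (succ (succ (succ (succ zero)))))) c) zero


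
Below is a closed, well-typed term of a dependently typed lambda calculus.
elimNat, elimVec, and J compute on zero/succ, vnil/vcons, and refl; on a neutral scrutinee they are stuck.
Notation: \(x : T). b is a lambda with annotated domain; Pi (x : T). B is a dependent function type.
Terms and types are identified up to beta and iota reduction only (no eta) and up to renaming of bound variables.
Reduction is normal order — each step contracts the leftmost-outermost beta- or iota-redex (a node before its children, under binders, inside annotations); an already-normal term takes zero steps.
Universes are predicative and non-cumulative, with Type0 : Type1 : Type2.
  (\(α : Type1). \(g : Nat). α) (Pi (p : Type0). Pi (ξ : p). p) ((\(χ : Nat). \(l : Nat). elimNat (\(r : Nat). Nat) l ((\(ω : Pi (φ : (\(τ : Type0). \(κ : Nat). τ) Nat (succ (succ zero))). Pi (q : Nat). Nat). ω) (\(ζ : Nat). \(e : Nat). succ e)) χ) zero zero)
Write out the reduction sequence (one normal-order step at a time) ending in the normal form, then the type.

normal-order reduction sequence:
  (\(α : Type1). \(g : Nat). α) (Pi (p : Type0). Pi (ξ : p). p) ((\(χ : Nat). \(l : Nat). elimNat (\(r : Nat). Nat) l ((\(ω : Pi (φ : (\(τ : Type0). \(κ : Nat). τ) Nat (succ (succ zero))). Pi (q : Nat). Nat). ω) (\(ζ : Nat). \(e : Nat). succ e)) χ) zero zero)
  ~> (\(α : Nat). Pi (g : Type0). Pi (p : g). g) ((\(ξ : Nat). \(χ : Nat). elimNat (\(l : Nat). Nat) χ ((\(r : Pi (ω : (\(φ : Type0). \(τ : Nat). φ) Nat (succ (succ zero))). Pi (κ : Nat). Nat). r) (\(q : Nat). \(ζ : Nat). succ ζ)) ξ) zero zero)
  ~> Pi (α : Type0). Pi (g : α). α
inferred type:
  Type1


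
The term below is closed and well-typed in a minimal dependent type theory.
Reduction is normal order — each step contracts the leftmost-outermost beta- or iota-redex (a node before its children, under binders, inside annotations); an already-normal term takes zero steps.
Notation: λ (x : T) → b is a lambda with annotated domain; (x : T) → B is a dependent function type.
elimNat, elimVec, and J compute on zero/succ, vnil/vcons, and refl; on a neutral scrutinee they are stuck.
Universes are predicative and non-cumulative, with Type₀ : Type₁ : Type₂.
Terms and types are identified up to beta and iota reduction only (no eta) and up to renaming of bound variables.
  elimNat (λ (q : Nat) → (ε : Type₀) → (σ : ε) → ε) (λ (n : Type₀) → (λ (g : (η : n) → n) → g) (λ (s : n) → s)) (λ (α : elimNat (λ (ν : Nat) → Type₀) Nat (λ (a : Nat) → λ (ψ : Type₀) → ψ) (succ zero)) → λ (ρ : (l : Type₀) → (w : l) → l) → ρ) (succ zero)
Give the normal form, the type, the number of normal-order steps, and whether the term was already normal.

resulting normal form:
  λ (q : Type₀) → λ (ε : q) → ε
type:
  (q : Type₀) → (ε : q) → q
steps to reach normal form (normal order): 5
started in normal form: no
first contracted redex: an elimNat iota-redex


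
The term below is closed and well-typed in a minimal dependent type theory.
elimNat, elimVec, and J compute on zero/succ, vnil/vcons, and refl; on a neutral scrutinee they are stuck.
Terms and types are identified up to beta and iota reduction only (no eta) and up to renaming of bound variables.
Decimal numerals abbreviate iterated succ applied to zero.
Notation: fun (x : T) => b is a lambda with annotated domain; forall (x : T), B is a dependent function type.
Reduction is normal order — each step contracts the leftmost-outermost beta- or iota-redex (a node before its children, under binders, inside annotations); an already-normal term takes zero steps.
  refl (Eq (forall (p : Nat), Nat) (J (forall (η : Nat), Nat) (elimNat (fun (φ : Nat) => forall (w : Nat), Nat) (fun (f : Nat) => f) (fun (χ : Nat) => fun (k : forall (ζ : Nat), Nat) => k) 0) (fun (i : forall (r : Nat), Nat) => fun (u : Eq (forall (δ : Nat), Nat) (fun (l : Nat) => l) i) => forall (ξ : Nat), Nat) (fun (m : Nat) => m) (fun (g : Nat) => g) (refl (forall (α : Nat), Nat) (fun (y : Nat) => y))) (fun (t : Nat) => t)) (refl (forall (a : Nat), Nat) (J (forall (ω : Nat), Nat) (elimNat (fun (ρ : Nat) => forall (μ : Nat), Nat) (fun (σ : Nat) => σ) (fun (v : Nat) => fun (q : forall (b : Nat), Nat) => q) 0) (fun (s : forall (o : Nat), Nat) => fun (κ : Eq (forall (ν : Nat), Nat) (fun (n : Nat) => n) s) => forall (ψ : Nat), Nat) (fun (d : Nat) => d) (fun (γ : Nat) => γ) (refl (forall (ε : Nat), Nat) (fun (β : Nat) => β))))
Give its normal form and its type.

resulting normal form:
  refl (Eq (forall (p : Nat), Nat) (fun (η : Nat) => η) (fun (φ : Nat) => φ)) (refl (forall (w : Nat), Nat) (fun (f : Nat) => f))
type:
  Eq (Eq (forall (p : Nat), Nat) (fun (η : Nat) => η) (fun (φ : Nat) => φ)) (refl (forall (w : Nat), Nat) (fun (f : Nat) => f)) (refl (forall (χ : Nat), Nat) (fun (k : Nat) => k))
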